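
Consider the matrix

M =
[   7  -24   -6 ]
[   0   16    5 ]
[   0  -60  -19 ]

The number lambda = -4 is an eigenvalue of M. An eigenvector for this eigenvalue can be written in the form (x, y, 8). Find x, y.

We need (M + 4I)v = 0.
M + 4I = [[11, -24, -6], [0, 20, 5], [0, -60, -15]].
Row 1: (11)·x + (-24)·y + (-6)·8 = 0
Row 2: (0)·x + (20)·y + (5)·8 = 0
Row 3: (0)·x + (-60)·y + (-15)·8 = 0
Solving gives x = 0, y = -2.
Check: M·(0, -2, 8) = (0, 8, -32) = -4·(0, -2, 8).

0, -2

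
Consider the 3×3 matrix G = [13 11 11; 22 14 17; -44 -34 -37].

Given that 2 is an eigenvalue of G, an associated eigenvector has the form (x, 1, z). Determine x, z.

1, -2

We need (G - 2I)v = 0.
G - 2I = [[11, 11, 11], [22, 12, 17], [-44, -34, -39]].
Row 1: (11)·x + (11)·1 + (11)·z = 0
Row 2: (22)·x + (12)·1 + (17)·z = 0
Row 3: (-44)·x + (-34)·1 + (-39)·z = 0
Solving gives x = 1, z = -2.
Check: G·(1, 1, -2) = (2, 2, -4) = 2·(1, 1, -2).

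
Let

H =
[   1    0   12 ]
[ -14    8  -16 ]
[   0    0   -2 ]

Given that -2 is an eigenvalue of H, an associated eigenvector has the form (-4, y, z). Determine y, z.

We need (H + 2I)v = 0.
H + 2I = [[3, 0, 12], [-14, 10, -16], [0, 0, 0]].
Row 1: (3)·-4 + (0)·y + (12)·z = 0
Row 2: (-14)·-4 + (10)·y + (-16)·z = 0
Row 3: (0)·-4 + (0)·y + (0)·z = 0
Solving gives y = -4, z = 1.
Check: H·(-4, -4, 1) = (8, 8, -2) = -2·(-4, -4, 1).

-4, 1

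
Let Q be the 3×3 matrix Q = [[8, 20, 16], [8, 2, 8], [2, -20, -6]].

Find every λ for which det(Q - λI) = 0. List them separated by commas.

-8, 2, 10

Compute the characteristic polynomial p(λ) = det(λI - Q).
Expanding the 3×3 determinant: p(λ) = λ^3 - 4λ^2 - 76λ + 160.
Try λ = 10: p(10) = 0, so 10 is a root.
Dividing by (λ - 10) leaves λ^2 + 6λ - 16.
The quadratic factors as (λ + 8)·(λ - 2).
Eigenvalues: -8, 2, 10.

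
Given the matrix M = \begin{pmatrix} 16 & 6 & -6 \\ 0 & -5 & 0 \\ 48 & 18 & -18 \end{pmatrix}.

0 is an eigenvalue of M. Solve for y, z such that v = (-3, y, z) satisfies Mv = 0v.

We need (M)v = 0.
M = [[16, 6, -6], [0, -5, 0], [48, 18, -18]].
Row 1: (16)·-3 + (6)·y + (-6)·z = 0
Row 2: (0)·-3 + (-5)·y + (0)·z = 0
Row 3: (48)·-3 + (18)·y + (-18)·z = 0
Solving gives y = 0, z = -8.
Check: M·(-3, 0, -8) = (0, 0, 0) = 0·(-3, 0, -8).

0, -8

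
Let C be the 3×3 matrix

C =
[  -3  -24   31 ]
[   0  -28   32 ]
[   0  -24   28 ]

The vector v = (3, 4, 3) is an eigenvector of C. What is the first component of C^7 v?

First find the eigenvalue: Cv = (-12, -16, -12) = -4·(3, 4, 3), so λ = -4.
Then C^7 v = λ^7·v = (-4)^7·(3, 4, 3) = -16384·(3, 4, 3) = (-49152, -65536, -49152).

-49152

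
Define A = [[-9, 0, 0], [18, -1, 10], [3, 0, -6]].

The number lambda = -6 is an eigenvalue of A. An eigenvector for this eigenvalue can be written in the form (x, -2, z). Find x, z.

We need (A + 6I)v = 0.
A + 6I = [[-3, 0, 0], [18, 5, 10], [3, 0, 0]].
Row 1: (-3)·x + (0)·-2 + (0)·z = 0
Row 2: (18)·x + (5)·-2 + (10)·z = 0
Row 3: (3)·x + (0)·-2 + (0)·z = 0
Solving gives x = 0, z = 1.
Check: A·(0, -2, 1) = (0, 12, -6) = -6·(0, -2, 1).

0, 1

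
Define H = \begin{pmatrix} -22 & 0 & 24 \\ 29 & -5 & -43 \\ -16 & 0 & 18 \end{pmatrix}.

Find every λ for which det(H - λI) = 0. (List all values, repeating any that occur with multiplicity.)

-6, -5, 2

Compute the characteristic polynomial p(s) = det(sI - H).
Cofactor expansion gives p(s) = s^3 + 9s^2 + 8s - 60.
Try s = 2: p(2) = 0, so 2 is a root.
Factor out (s - 2): p(s) = (s - 2)·(s^2 + 11s + 30).
The quadratic factors as (s + 6)·(s + 5).
Eigenvalues: -6, -5, 2.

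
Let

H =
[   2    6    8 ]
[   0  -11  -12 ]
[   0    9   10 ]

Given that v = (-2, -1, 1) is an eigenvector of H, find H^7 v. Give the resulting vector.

(-2, -1, 1)

First find the eigenvalue: Hv = (-2, -1, 1) = 1·(-2, -1, 1), so λ = 1.
Then H^7 v = λ^7·v = 1^7·(-2, -1, 1) = 1·(-2, -1, 1) = (-2, -1, 1).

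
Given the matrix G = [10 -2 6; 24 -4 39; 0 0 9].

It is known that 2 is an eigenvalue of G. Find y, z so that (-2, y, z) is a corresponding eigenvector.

-8, 0

We need (G - 2I)v = 0.
G - 2I = [[8, -2, 6], [24, -6, 39], [0, 0, 7]].
Row 1: (8)·-2 + (-2)·y + (6)·z = 0
Row 2: (24)·-2 + (-6)·y + (39)·z = 0
Row 3: (0)·-2 + (0)·y + (7)·z = 0
Solving gives y = -8, z = 0.
Check: G·(-2, -8, 0) = (-4, -16, 0) = 2·(-2, -8, 0).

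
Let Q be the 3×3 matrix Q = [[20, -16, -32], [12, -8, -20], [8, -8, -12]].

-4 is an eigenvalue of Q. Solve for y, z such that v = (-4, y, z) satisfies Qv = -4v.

-2, -2

We need (Q + 4I)v = 0.
Q + 4I = [[24, -16, -32], [12, -4, -20], [8, -8, -8]].
Row 1: (24)·-4 + (-16)·y + (-32)·z = 0
Row 2: (12)·-4 + (-4)·y + (-20)·z = 0
Row 3: (8)·-4 + (-8)·y + (-8)·z = 0
Solving gives y = -2, z = -2.
Check: Q·(-4, -2, -2) = (16, 8, 8) = -4·(-4, -2, -2).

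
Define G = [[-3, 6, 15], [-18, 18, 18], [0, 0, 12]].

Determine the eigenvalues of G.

6, 9, 12

Compute the characteristic polynomial p(lambda) = det(lambda·I - G).
Cofactor expansion gives p(lambda) = lambda^3 - 27·lambda^2 + 234·lambda - 648.
Try lambda = 6: p(6) = 0, so 6 is a root.
Dividing by (lambda - 6) leaves lambda^2 - 21·lambda + 108.
The quadratic factors as (lambda - 9)·(lambda - 12).
Eigenvalues: 6, 9, 12.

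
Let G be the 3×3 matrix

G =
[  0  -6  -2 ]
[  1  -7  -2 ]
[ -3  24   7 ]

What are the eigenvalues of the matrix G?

Set up det(μI - G) = 0.
Expanding along the first row, p(μ) = μ^3 - μ.
Try μ = 0: p(0) = 0, so 0 is a root.
Factor out μ: p(μ) = μ·(μ^2 - 1).
The quadratic factors as (μ + 1)·(μ - 1).
Eigenvalues: -1, 0, 1.

-1, 0, 1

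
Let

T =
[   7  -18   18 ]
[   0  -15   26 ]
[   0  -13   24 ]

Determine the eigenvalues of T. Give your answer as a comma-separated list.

-2, 7, 11

The characteristic polynomial is p(lambda) = det(lambda·I - T).
Cofactor expansion gives p(lambda) = lambda^3 - 16·lambda^2 + 41·lambda + 154.
Rational-root test: lambda = -2 gives p(-2) = 0.
Dividing by (lambda + 2) leaves lambda^2 - 18·lambda + 77.
The quadratic factors as (lambda - 7)·(lambda - 11).
Eigenvalues: -2, 7, 11.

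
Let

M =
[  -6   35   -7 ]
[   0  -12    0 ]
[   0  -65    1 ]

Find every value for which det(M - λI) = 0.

-12, -6, 1

The characteristic polynomial is p(λ) = det(λI - M).
Cofactor expansion gives p(λ) = λ^3 + 17λ^2 + 54λ - 72.
Try λ = -12: p(-12) = 0, so -12 is a root.
Factor out (λ + 12): p(λ) = (λ + 12)·(λ^2 + 5λ - 6).
The quadratic factors as (λ + 6)·(λ - 1).
Eigenvalues: -12, -6, 1.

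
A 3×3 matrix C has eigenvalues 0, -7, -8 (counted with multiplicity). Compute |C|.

det(C) is the product of the eigenvalues: (0) · (-7) · (-8) = 0.

0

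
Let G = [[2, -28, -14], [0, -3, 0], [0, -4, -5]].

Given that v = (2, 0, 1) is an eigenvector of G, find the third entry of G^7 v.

-78125

First find the eigenvalue: Gv = (-10, 0, -5) = -5·(2, 0, 1), so λ = -5.
Then G^7 v = λ^7·v = (-5)^7·(2, 0, 1) = -78125·(2, 0, 1) = (-156250, 0, -78125).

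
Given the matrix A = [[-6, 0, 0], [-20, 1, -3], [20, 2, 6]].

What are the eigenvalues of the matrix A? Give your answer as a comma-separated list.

Set up det(tI - A) = 0.
Expanding the 3×3 determinant: p(t) = t^3 - t^2 - 30t + 72.
Rational-root test: t = 4 gives p(4) = 0.
Dividing by (t - 4) leaves t^2 + 3t - 18.
The quadratic factors as (t + 6)·(t - 3).
Eigenvalues: -6, 3, 4.

-6, 3, 4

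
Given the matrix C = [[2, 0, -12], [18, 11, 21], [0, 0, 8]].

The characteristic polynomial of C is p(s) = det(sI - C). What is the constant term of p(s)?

-176

p(s) = s^3 - 21s^2 + 126s - 176.
The constant term is -176.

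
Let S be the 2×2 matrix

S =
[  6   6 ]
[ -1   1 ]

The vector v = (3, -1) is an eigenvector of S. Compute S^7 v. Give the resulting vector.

First find the eigenvalue: Sv = (12, -4) = 4·(3, -1), so λ = 4.
Then S^7 v = λ^7·v = 4^7·(3, -1) = 16384·(3, -1) = (49152, -16384).

(49152, -16384)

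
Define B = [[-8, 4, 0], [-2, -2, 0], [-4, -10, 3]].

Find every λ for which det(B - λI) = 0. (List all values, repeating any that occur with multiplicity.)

Compute the characteristic polynomial p(t) = det(tI - B).
Expanding the 3×3 determinant: p(t) = t^3 + 7t^2 - 6t - 72.
Rational-root test: t = -6 gives p(-6) = 0.
Factor out (t + 6): p(t) = (t + 6)·(t^2 + t - 12).
The quadratic factors as (t + 4)·(t - 3).
Eigenvalues: -6, -4, 3.

-6, -4, 3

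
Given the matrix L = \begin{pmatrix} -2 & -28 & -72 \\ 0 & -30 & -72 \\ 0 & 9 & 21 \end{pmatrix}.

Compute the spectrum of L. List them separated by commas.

-6, -3, -2

Set up det(lambda·I - L) = 0.
Expanding along the first row, p(lambda) = lambda^3 + 11·lambda^2 + 36·lambda + 36.
Try lambda = -3: p(-3) = 0, so -3 is a root.
Dividing by (lambda + 3) leaves lambda^2 + 8·lambda + 12.
The quadratic factors as (lambda + 6)·(lambda + 2).
Eigenvalues: -6, -3, -2.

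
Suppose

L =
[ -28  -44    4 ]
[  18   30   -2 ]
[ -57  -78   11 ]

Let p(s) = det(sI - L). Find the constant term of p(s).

p(s) = s^3 - 13s^2 + 46s - 48.
The constant term is -48.

-48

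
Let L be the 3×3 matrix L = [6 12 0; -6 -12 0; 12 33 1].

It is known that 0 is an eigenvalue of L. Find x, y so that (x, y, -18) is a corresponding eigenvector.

We need (L)v = 0.
L = [[6, 12, 0], [-6, -12, 0], [12, 33, 1]].
Row 1: (6)·x + (12)·y + (0)·-18 = 0
Row 2: (-6)·x + (-12)·y + (0)·-18 = 0
Row 3: (12)·x + (33)·y + (1)·-18 = 0
Solving gives x = -4, y = 2.
Check: L·(-4, 2, -18) = (0, 0, 0) = 0·(-4, 2, -18).

-4, 2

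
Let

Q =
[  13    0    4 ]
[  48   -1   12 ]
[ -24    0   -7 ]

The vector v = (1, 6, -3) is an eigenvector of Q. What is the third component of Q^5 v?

First find the eigenvalue: Qv = (1, 6, -3) = 1·(1, 6, -3), so λ = 1.
Then Q^5 v = λ^5·v = 1^5·(1, 6, -3) = 1·(1, 6, -3) = (1, 6, -3).

-3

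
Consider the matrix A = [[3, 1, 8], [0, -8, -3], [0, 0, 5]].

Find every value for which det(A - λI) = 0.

A is upper triangular, so its eigenvalues are the diagonal entries.
Diagonal: 3, -8, 5.

-8, 3, 5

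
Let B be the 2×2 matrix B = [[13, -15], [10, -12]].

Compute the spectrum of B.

det(B - λI) = (13 - λ)(-12 - λ) - (-15)·(10) = λ^2 - λ - 6.
This factors as (λ + 2)·(λ - 3) = 0.
Eigenvalues: -2, 3.

-2, 3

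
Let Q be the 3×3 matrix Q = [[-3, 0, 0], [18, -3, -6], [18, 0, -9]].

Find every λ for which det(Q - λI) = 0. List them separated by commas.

-9, -3, -3

The characteristic polynomial is p(lambda) = det(lambda·I - Q).
Expanding the 3×3 determinant: p(lambda) = lambda^3 + 15·lambda^2 + 63·lambda + 81.
Rational-root test: lambda = -9 gives p(-9) = 0.
Factor out (lambda + 9): p(lambda) = (lambda + 9)·(lambda^2 + 6·lambda + 9).
The quadratic factor is (lambda + 3)^2.
Eigenvalues: -9, -3, -3.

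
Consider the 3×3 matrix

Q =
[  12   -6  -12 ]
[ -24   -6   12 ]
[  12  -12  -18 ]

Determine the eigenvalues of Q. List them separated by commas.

-12, -6, 6

The characteristic polynomial is p(λ) = det(λI - Q).
Cofactor expansion gives p(λ) = λ^3 + 12λ^2 - 36λ - 432.
Since p(6) = 0, λ = 6 is a root.
Factor out (λ - 6): p(λ) = (λ - 6)·(λ^2 + 18λ + 72).
The quadratic factors as (λ + 12)·(λ + 6).
Eigenvalues: -12, -6, 6.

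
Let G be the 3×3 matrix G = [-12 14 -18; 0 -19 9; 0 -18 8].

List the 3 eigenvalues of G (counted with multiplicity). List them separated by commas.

-12, -10, -1

The characteristic polynomial is p(r) = det(rI - G).
Expanding along the first row, p(r) = r^3 + 23r^2 + 142r + 120.
Try r = -10: p(-10) = 0, so -10 is a root.
Factor out (r + 10): p(r) = (r + 10)·(r^2 + 13r + 12).
The quadratic factors as (r + 12)·(r + 1).
Eigenvalues: -12, -10, -1.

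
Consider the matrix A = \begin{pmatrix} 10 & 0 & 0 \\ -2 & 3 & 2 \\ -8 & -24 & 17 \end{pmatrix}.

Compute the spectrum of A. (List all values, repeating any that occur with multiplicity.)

The characteristic polynomial is p(lambda) = det(lambda·I - A).
Cofactor expansion gives p(lambda) = lambda^3 - 30·lambda^2 + 299·lambda - 990.
Since p(10) = 0, lambda = 10 is a root.
Dividing by (lambda - 10) leaves lambda^2 - 20·lambda + 99.
The quadratic factors as (lambda - 9)·(lambda - 11).
Eigenvalues: 9, 10, 11.

9, 10, 11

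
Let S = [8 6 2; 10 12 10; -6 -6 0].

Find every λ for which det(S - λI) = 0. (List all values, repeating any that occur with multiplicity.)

2, 6, 12

Set up det(sI - S) = 0.
Cofactor expansion gives p(s) = s^3 - 20s^2 + 108s - 144.
Since p(12) = 0, s = 12 is a root.
Dividing by (s - 12) leaves s^2 - 8s + 12.
The quadratic factors as (s - 2)·(s - 6).
Eigenvalues: 2, 6, 12.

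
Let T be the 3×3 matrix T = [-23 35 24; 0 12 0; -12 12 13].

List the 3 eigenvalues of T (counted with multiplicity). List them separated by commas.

Set up det(μI - T) = 0.
Expanding the 3×3 determinant: p(μ) = μ^3 - 2μ^2 - 131μ + 132.
Try μ = 1: p(1) = 0, so 1 is a root.
Factor out (μ - 1): p(μ) = (μ - 1)·(μ^2 - μ - 132).
The quadratic factors as (μ + 11)·(μ - 12).
Eigenvalues: -11, 1, 12.

-11, 1, 12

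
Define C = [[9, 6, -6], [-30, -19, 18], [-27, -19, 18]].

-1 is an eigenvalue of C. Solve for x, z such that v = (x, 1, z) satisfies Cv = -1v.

0, 1

We need (C + 1I)v = 0.
C + 1I = [[10, 6, -6], [-30, -18, 18], [-27, -19, 19]].
Row 1: (10)·x + (6)·1 + (-6)·z = 0
Row 2: (-30)·x + (-18)·1 + (18)·z = 0
Row 3: (-27)·x + (-19)·1 + (19)·z = 0
Solving gives x = 0, z = 1.
Check: C·(0, 1, 1) = (0, -1, -1) = -1·(0, 1, 1).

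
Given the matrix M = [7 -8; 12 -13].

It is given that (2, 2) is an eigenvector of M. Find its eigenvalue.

-1

Compute Mv: M·(2, 2) = (-2, -2).
Since Mv = λv, compare component 1: -2 = λ·2, so λ = -1.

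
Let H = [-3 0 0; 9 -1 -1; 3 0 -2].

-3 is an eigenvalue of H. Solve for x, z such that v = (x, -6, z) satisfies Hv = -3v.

We need (H + 3I)v = 0.
H + 3I = [[0, 0, 0], [9, 2, -1], [3, 0, 1]].
Row 1: (0)·x + (0)·-6 + (0)·z = 0
Row 2: (9)·x + (2)·-6 + (-1)·z = 0
Row 3: (3)·x + (0)·-6 + (1)·z = 0
Solving gives x = 1, z = -3.
Check: H·(1, -6, -3) = (-3, 18, 9) = -3·(1, -6, -3).

1, -3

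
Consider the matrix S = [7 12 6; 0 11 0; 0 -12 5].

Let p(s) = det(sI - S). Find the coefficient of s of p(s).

p(s) = s^3 - 23s^2 + 167s - 385.
The coefficient of s is 167.

167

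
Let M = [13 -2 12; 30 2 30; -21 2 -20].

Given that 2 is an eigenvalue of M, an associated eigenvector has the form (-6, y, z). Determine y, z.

3, 6

We need (M - 2I)v = 0.
M - 2I = [[11, -2, 12], [30, 0, 30], [-21, 2, -22]].
Row 1: (11)·-6 + (-2)·y + (12)·z = 0
Row 2: (30)·-6 + (0)·y + (30)·z = 0
Row 3: (-21)·-6 + (2)·y + (-22)·z = 0
Solving gives y = 3, z = 6.
Check: M·(-6, 3, 6) = (-12, 6, 12) = 2·(-6, 3, 6).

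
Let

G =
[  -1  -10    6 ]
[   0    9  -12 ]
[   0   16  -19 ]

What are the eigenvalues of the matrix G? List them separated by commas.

-7, -3, -1

The characteristic polynomial is p(λ) = det(λI - G).
Expanding along the first row, p(λ) = λ^3 + 11λ^2 + 31λ + 21.
Since p(-1) = 0, λ = -1 is a root.
Dividing by (λ + 1) leaves λ^2 + 10λ + 21.
The quadratic factors as (λ + 7)·(λ + 3).
Eigenvalues: -7, -3, -1.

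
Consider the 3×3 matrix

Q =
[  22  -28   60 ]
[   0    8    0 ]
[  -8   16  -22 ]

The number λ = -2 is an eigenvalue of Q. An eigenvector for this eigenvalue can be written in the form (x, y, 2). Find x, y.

We need (Q + 2I)v = 0.
Q + 2I = [[24, -28, 60], [0, 10, 0], [-8, 16, -20]].
Row 1: (24)·x + (-28)·y + (60)·2 = 0
Row 2: (0)·x + (10)·y + (0)·2 = 0
Row 3: (-8)·x + (16)·y + (-20)·2 = 0
Solving gives x = -5, y = 0.
Check: Q·(-5, 0, 2) = (10, 0, -4) = -2·(-5, 0, 2).

-5, 0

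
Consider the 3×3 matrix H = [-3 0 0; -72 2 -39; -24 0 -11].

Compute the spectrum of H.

-11, -3, 2

Compute the characteristic polynomial p(t) = det(tI - H).
Cofactor expansion gives p(t) = t^3 + 12t^2 + 5t - 66.
Rational-root test: t = 2 gives p(2) = 0.
Dividing by (t - 2) leaves t^2 + 14t + 33.
The quadratic factors as (t + 11)·(t + 3).
Eigenvalues: -11, -3, 2.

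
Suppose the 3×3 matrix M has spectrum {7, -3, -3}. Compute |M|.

det(M) is the product of the eigenvalues: (7) · (-3) · (-3) = 63.

63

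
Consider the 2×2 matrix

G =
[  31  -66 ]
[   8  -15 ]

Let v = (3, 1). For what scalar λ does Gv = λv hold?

Compute Gv: G·(3, 1) = (27, 9).
Since Gv = λv, compare component 1: 27 = λ·3, so λ = 9.

9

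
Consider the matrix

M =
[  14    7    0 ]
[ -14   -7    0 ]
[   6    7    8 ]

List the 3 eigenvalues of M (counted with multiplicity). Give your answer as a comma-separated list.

Compute the characteristic polynomial p(r) = det(rI - M).
Expanding along the first row, p(r) = r^3 - 15r^2 + 56r.
Rational-root test: r = 7 gives p(7) = 0.
Dividing by (r - 7) leaves r^2 - 8r.
The quadratic factors as r·(r - 8).
Eigenvalues: 0, 7, 8.

0, 7, 8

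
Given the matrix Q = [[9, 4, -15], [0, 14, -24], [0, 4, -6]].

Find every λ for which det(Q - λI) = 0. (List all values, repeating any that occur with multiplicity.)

Set up det(λI - Q) = 0.
Expanding the 3×3 determinant: p(λ) = λ^3 - 17λ^2 + 84λ - 108.
Since p(2) = 0, λ = 2 is a root.
Dividing by (λ - 2) leaves λ^2 - 15λ + 54.
The quadratic factors as (λ - 6)·(λ - 9).
Eigenvalues: 2, 6, 9.

2, 6, 9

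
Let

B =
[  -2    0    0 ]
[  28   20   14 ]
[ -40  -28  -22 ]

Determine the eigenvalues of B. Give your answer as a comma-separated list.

-8, -2, 6

The characteristic polynomial is p(λ) = det(λI - B).
Expanding the 3×3 determinant: p(λ) = λ^3 + 4λ^2 - 44λ - 96.
Try λ = -2: p(-2) = 0, so -2 is a root.
Dividing by (λ + 2) leaves λ^2 + 2λ - 48.
The quadratic factors as (λ + 8)·(λ - 6).
Eigenvalues: -8, -2, 6.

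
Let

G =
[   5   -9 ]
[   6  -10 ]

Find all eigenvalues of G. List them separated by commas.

-4, -1

det(G - tI) = (5 - t)(-10 - t) - (-9)·(6) = t^2 + 5t + 4.
This factors as (t + 4)·(t + 1) = 0.
Eigenvalues: -4, -1.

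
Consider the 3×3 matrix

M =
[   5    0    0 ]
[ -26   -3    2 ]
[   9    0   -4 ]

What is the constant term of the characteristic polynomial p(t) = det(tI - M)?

p(0) = det(0·I − M) = det(−M) = (−1)^3·det(M).
det(M) = 60, so p(0) = -60.

-60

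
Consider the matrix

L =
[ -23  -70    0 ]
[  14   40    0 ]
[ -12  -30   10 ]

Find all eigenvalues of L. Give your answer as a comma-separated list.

Compute the characteristic polynomial p(r) = det(rI - L).
Expanding along the first row, p(r) = r^3 - 27r^2 + 230r - 600.
Since p(5) = 0, r = 5 is a root.
Dividing by (r - 5) leaves r^2 - 22r + 120.
The quadratic factors as (r - 10)·(r - 12).
Eigenvalues: 5, 10, 12.

5, 10, 12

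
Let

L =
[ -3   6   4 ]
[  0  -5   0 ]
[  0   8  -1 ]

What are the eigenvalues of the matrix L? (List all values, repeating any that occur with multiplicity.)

-5, -3, -1

The characteristic polynomial is p(lambda) = det(lambda·I - L).
Expanding the 3×3 determinant: p(lambda) = lambda^3 + 9·lambda^2 + 23·lambda + 15.
Rational-root test: lambda = -1 gives p(-1) = 0.
Dividing by (lambda + 1) leaves lambda^2 + 8·lambda + 15.
The quadratic factors as (lambda + 5)·(lambda + 3).
Eigenvalues: -5, -3, -1.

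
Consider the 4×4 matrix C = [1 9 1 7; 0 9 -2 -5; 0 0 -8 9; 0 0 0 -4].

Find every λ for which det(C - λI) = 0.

C is upper triangular, so its eigenvalues are the diagonal entries.
Diagonal: 1, 9, -8, -4.

-8, -4, 1, 9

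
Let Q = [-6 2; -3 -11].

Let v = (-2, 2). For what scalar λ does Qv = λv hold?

-8

Compute Qv: Q·(-2, 2) = (16, -16).
Since Qv = λv, compare component 1: 16 = λ·-2, so λ = -8.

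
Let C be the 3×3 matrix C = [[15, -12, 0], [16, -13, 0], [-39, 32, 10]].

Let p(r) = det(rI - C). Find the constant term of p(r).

p(r) = r^3 - 12r^2 + 17r + 30.
The constant term is 30.

30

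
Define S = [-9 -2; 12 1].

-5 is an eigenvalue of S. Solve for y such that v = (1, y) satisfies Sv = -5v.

-2

We need (S + 5I)v = 0.
S + 5I = [[-4, -2], [12, 6]].
Row 1: (-4)·1 + (-2)·y = 0
Row 2: (12)·1 + (6)·y = 0
Solving gives y = -2.
Check: S·(1, -2) = (-5, 10) = -5·(1, -2).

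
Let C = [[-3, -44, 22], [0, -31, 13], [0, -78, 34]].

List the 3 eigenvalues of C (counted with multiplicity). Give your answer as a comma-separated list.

The characteristic polynomial is p(μ) = det(μI - C).
Expanding along the first row, p(μ) = μ^3 - 49μ - 120.
Rational-root test: μ = -3 gives p(-3) = 0.
Factor out (μ + 3): p(μ) = (μ + 3)·(μ^2 - 3μ - 40).
The quadratic factors as (μ + 5)·(μ - 8).
Eigenvalues: -5, -3, 8.

-5, -3, 8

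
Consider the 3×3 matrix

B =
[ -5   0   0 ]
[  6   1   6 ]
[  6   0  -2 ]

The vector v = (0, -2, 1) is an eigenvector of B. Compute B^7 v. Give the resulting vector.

First find the eigenvalue: Bv = (0, 4, -2) = -2·(0, -2, 1), so λ = -2.
Then B^7 v = λ^7·v = (-2)^7·(0, -2, 1) = -128·(0, -2, 1) = (0, 256, -128).

(0, 256, -128)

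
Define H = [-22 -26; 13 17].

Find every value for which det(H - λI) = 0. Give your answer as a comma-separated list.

det(H - λI) = (-22 - λ)(17 - λ) - (-26)·(13) = λ^2 + 5λ - 36.
This factors as (λ + 9)·(λ - 4) = 0.
Eigenvalues: -9, 4.

-9, 4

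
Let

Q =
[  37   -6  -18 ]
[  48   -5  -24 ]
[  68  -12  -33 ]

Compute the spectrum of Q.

-5, 1, 3

Compute the characteristic polynomial p(lambda) = det(lambda·I - Q).
Cofactor expansion gives p(lambda) = lambda^3 + lambda^2 - 17·lambda + 15.
Since p(3) = 0, lambda = 3 is a root.
Factor out (lambda - 3): p(lambda) = (lambda - 3)·(lambda^2 + 4·lambda - 5).
The quadratic factors as (lambda + 5)·(lambda - 1).
Eigenvalues: -5, 1, 3.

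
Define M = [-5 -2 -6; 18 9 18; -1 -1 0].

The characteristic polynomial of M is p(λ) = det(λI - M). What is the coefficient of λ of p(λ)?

p(λ) = λ^3 - 4λ^2 + 3λ.
The coefficient of λ is 3.

3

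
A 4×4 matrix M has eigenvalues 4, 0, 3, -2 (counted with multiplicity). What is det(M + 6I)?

If M has eigenvalues 4, 0, 3, -2, then M + 6I has eigenvalues 10, 6, 9, 4.
det(M + 6I) = (10) · (6) · (9) · (4) = 2160.

2160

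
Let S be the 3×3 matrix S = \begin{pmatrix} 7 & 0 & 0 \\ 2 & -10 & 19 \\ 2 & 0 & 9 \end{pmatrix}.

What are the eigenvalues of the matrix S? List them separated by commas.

-10, 7, 9

Set up det(λI - S) = 0.
Expanding along the first row, p(λ) = λ^3 - 6λ^2 - 97λ + 630.
Rational-root test: λ = 7 gives p(7) = 0.
Factor out (λ - 7): p(λ) = (λ - 7)·(λ^2 + λ - 90).
The quadratic factors as (λ + 10)·(λ - 9).
Eigenvalues: -10, 7, 9.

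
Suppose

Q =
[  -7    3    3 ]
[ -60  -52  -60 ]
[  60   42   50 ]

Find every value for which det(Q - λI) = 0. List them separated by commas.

Compute the characteristic polynomial p(μ) = det(μI - Q).
Expanding the 3×3 determinant: p(μ) = μ^3 + 9μ^2 - 66μ - 560.
Try μ = -10: p(-10) = 0, so -10 is a root.
Dividing by (μ + 10) leaves μ^2 - μ - 56.
The quadratic factors as (μ + 7)·(μ - 8).
Eigenvalues: -10, -7, 8.

-10, -7, 8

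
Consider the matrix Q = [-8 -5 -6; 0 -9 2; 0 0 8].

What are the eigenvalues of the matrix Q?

-9, -8, 8

Q is upper triangular, so its eigenvalues are the diagonal entries.
Diagonal: -8, -9, 8.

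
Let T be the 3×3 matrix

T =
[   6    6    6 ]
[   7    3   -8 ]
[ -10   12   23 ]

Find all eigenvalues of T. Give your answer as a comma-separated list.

Compute the characteristic polynomial p(t) = det(tI - T).
Cofactor expansion gives p(t) = t^3 - 32t^2 + 339t - 1188.
Since p(9) = 0, t = 9 is a root.
Factor out (t - 9): p(t) = (t - 9)·(t^2 - 23t + 132).
The quadratic factors as (t - 11)·(t - 12).
Eigenvalues: 9, 11, 12.

9, 11, 12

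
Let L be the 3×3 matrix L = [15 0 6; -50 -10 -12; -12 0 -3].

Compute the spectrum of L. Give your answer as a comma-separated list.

The characteristic polynomial is p(s) = det(sI - L).
Expanding along the first row, p(s) = s^3 - 2s^2 - 93s + 270.
Since p(3) = 0, s = 3 is a root.
Dividing by (s - 3) leaves s^2 + s - 90.
The quadratic factors as (s + 10)·(s - 9).
Eigenvalues: -10, 3, 9.

-10, 3, 9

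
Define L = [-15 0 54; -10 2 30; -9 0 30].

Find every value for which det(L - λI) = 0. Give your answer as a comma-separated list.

Compute the characteristic polynomial p(r) = det(rI - L).
Expanding the 3×3 determinant: p(r) = r^3 - 17r^2 + 66r - 72.
Since p(2) = 0, r = 2 is a root.
Factor out (r - 2): p(r) = (r - 2)·(r^2 - 15r + 36).
The quadratic factors as (r - 3)·(r - 12).
Eigenvalues: 2, 3, 12.

2, 3, 12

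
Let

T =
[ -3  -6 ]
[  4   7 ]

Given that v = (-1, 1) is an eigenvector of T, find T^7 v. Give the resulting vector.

(-2187, 2187)

First find the eigenvalue: Tv = (-3, 3) = 3·(-1, 1), so λ = 3.
Then T^7 v = λ^7·v = 3^7·(-1, 1) = 2187·(-1, 1) = (-2187, 2187).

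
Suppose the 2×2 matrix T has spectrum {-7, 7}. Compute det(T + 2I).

If T has eigenvalues -7, 7, then T + 2I has eigenvalues -5, 9.
det(T + 2I) = (-5) · (9) = -45.

-45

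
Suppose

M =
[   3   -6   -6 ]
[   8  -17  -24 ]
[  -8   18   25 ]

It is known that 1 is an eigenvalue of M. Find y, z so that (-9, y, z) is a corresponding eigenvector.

We need (M - 1I)v = 0.
M - 1I = [[2, -6, -6], [8, -18, -24], [-8, 18, 24]].
Row 1: (2)·-9 + (-6)·y + (-6)·z = 0
Row 2: (8)·-9 + (-18)·y + (-24)·z = 0
Row 3: (-8)·-9 + (18)·y + (24)·z = 0
Solving gives y = 0, z = -3.
Check: M·(-9, 0, -3) = (-9, 0, -3) = 1·(-9, 0, -3).

0, -3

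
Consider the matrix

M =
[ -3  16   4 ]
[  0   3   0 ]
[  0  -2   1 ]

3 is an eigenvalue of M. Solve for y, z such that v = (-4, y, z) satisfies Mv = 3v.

-2, 2

We need (M - 3I)v = 0.
M - 3I = [[-6, 16, 4], [0, 0, 0], [0, -2, -2]].
Row 1: (-6)·-4 + (16)·y + (4)·z = 0
Row 2: (0)·-4 + (0)·y + (0)·z = 0
Row 3: (0)·-4 + (-2)·y + (-2)·z = 0
Solving gives y = -2, z = 2.
Check: M·(-4, -2, 2) = (-12, -6, 6) = 3·(-4, -2, 2).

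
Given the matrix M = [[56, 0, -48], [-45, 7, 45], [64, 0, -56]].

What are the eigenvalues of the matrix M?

Set up det(sI - M) = 0.
Expanding the 3×3 determinant: p(s) = s^3 - 7s^2 - 64s + 448.
Try s = 8: p(8) = 0, so 8 is a root.
Factor out (s - 8): p(s) = (s - 8)·(s^2 + s - 56).
The quadratic factors as (s + 8)·(s - 7).
Eigenvalues: -8, 7, 8.

-8, 7, 8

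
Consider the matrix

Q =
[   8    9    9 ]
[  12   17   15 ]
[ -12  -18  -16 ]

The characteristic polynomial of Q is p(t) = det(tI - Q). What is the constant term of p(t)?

16

p(t) = t^3 - 9t^2 + 6t + 16.
The constant term is 16.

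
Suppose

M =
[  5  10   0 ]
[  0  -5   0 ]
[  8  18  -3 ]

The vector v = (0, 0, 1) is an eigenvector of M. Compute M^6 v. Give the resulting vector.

First find the eigenvalue: Mv = (0, 0, -3) = -3·(0, 0, 1), so λ = -3.
Then M^6 v = λ^6·v = (-3)^6·(0, 0, 1) = 729·(0, 0, 1) = (0, 0, 729).

(0, 0, 729)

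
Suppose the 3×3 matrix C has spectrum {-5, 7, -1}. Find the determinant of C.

35

det(C) is the product of the eigenvalues: (-5) · (7) · (-1) = 35.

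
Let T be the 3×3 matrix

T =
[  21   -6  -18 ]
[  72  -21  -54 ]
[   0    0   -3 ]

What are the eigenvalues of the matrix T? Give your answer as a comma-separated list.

-3, -3, 3

Compute the characteristic polynomial p(t) = det(tI - T).
Cofactor expansion gives p(t) = t^3 + 3t^2 - 9t - 27.
Since p(3) = 0, t = 3 is a root.
Dividing by (t - 3) leaves t^2 + 6t + 9.
The quadratic factor is (t + 3)^2.
Eigenvalues: -3, -3, 3.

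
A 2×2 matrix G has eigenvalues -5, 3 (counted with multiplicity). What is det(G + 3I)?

If G has eigenvalues -5, 3, then G + 3I has eigenvalues -2, 6.
det(G + 3I) = (-2) · (6) = -12.

-12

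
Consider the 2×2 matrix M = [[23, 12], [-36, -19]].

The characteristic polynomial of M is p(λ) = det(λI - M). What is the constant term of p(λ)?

-5

p(λ) = λ^2 - 4λ - 5.
The constant term is -5.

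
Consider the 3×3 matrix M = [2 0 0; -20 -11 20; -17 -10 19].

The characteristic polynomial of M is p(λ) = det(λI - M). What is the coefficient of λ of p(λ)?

p(λ) = λ^3 - 10λ^2 + 7λ + 18.
The coefficient of λ is 7.

7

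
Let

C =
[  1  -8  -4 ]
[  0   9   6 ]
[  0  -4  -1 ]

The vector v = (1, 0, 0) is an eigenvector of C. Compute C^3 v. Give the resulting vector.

(1, 0, 0)

First find the eigenvalue: Cv = (1, 0, 0) = 1·(1, 0, 0), so λ = 1.
Then C^3 v = λ^3·v = 1^3·(1, 0, 0) = 1·(1, 0, 0) = (1, 0, 0).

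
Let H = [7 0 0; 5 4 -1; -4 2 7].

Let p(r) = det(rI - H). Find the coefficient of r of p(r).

p(r) = r^3 - 18r^2 + 107r - 210.
The coefficient of r is 107.

107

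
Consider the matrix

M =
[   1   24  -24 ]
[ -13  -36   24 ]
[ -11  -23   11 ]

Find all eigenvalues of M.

-12, -7, -5

The characteristic polynomial is p(s) = det(sI - M).
Cofactor expansion gives p(s) = s^3 + 24s^2 + 179s + 420.
Rational-root test: s = -5 gives p(-5) = 0.
Dividing by (s + 5) leaves s^2 + 19s + 84.
The quadratic factors as (s + 12)·(s + 7).
Eigenvalues: -12, -7, -5.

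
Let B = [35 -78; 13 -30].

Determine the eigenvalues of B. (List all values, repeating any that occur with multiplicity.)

det(B - rI) = (35 - r)(-30 - r) - (-78)·(13) = r^2 - 5r - 36.
This factors as (r + 4)·(r - 9) = 0.
Eigenvalues: -4, 9.

-4, 9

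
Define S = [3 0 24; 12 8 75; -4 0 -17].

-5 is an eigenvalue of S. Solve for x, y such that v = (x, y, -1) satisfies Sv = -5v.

3, 3

We need (S + 5I)v = 0.
S + 5I = [[8, 0, 24], [12, 13, 75], [-4, 0, -12]].
Row 1: (8)·x + (0)·y + (24)·-1 = 0
Row 2: (12)·x + (13)·y + (75)·-1 = 0
Row 3: (-4)·x + (0)·y + (-12)·-1 = 0
Solving gives x = 3, y = 3.
Check: S·(3, 3, -1) = (-15, -15, 5) = -5·(3, 3, -1).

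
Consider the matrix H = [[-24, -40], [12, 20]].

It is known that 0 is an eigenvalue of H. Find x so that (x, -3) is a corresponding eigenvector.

We need (H)v = 0.
H = [[-24, -40], [12, 20]].
Row 1: (-24)·x + (-40)·-3 = 0
Row 2: (12)·x + (20)·-3 = 0
Solving gives x = 5.
Check: H·(5, -3) = (0, 0) = 0·(5, -3).

5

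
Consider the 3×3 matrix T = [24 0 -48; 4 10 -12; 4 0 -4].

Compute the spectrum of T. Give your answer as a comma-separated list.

8, 10, 12

The characteristic polynomial is p(t) = det(tI - T).
Expanding along the first row, p(t) = t^3 - 30t^2 + 296t - 960.
Since p(8) = 0, t = 8 is a root.
Dividing by (t - 8) leaves t^2 - 22t + 120.
The quadratic factors as (t - 10)·(t - 12).
Eigenvalues: 8, 10, 12.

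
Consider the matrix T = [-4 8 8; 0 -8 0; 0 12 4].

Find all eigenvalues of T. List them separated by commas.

-8, -4, 4

Set up det(μI - T) = 0.
Expanding the 3×3 determinant: p(μ) = μ^3 + 8μ^2 - 16μ - 128.
Try μ = -4: p(-4) = 0, so -4 is a root.
Factor out (μ + 4): p(μ) = (μ + 4)·(μ^2 + 4μ - 32).
The quadratic factors as (μ + 8)·(μ - 4).
Eigenvalues: -8, -4, 4.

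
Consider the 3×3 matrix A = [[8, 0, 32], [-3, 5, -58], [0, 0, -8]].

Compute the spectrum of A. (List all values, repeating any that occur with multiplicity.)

Set up det(λI - A) = 0.
Expanding the 3×3 determinant: p(λ) = λ^3 - 5λ^2 - 64λ + 320.
Rational-root test: λ = -8 gives p(-8) = 0.
Factor out (λ + 8): p(λ) = (λ + 8)·(λ^2 - 13λ + 40).
The quadratic factors as (λ - 5)·(λ - 8).
Eigenvalues: -8, 5, 8.

-8, 5, 8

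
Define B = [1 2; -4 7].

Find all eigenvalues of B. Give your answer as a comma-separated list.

3, 5

det(B - μI) = (1 - μ)(7 - μ) - (2)·(-4) = μ^2 - 8μ + 15.
This factors as (μ - 3)·(μ - 5) = 0.
Eigenvalues: 3, 5.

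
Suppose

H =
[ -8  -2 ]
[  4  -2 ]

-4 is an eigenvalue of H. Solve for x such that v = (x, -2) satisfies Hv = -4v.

We need (H + 4I)v = 0.
H + 4I = [[-4, -2], [4, 2]].
Row 1: (-4)·x + (-2)·-2 = 0
Row 2: (4)·x + (2)·-2 = 0
Solving gives x = 1.
Check: H·(1, -2) = (-4, 8) = -4·(1, -2).

1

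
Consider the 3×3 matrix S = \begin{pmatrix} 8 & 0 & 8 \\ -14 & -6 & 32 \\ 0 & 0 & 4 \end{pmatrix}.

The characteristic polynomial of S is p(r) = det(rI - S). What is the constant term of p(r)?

p(r) = r^3 - 6r^2 - 40r + 192.
The constant term is 192.

192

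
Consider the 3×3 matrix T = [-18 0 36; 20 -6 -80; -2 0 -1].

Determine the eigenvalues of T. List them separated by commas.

Set up det(sI - T) = 0.
Expanding along the first row, p(s) = s^3 + 25s^2 + 204s + 540.
Since p(-10) = 0, s = -10 is a root.
Factor out (s + 10): p(s) = (s + 10)·(s^2 + 15s + 54).
The quadratic factors as (s + 9)·(s + 6).
Eigenvalues: -10, -9, -6.

-10, -9, -6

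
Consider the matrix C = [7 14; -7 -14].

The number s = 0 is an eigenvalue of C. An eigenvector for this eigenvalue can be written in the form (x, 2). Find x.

-4

We need (C)v = 0.
C = [[7, 14], [-7, -14]].
Row 1: (7)·x + (14)·2 = 0
Row 2: (-7)·x + (-14)·2 = 0
Solving gives x = -4.
Check: C·(-4, 2) = (0, 0) = 0·(-4, 2).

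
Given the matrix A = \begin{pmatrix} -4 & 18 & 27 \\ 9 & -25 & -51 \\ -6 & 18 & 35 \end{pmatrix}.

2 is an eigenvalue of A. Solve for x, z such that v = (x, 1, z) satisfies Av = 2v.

3, 0

We need (A - 2I)v = 0.
A - 2I = [[-6, 18, 27], [9, -27, -51], [-6, 18, 33]].
Row 1: (-6)·x + (18)·1 + (27)·z = 0
Row 2: (9)·x + (-27)·1 + (-51)·z = 0
Row 3: (-6)·x + (18)·1 + (33)·z = 0
Solving gives x = 3, z = 0.
Check: A·(3, 1, 0) = (6, 2, 0) = 2·(3, 1, 0).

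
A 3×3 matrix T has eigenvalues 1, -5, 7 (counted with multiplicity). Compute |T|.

det(T) is the product of the eigenvalues: (1) · (-5) · (7) = -35.

-35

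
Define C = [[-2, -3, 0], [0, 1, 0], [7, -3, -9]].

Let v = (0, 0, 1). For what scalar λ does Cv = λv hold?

-9

Compute Cv: C·(0, 0, 1) = (0, 0, -9).
Since Cv = λv, compare component 3: -9 = λ·1, so λ = -9.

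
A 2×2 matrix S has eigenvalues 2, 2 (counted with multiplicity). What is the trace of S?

trace(S) is the sum of the eigenvalues: (2) + (2) = 4.

4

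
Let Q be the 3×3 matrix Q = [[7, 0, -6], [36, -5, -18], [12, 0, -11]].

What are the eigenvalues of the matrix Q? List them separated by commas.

-5, -5, 1

Set up det(sI - Q) = 0.
Expanding the 3×3 determinant: p(s) = s^3 + 9s^2 + 15s - 25.
Since p(1) = 0, s = 1 is a root.
Factor out (s - 1): p(s) = (s - 1)·(s^2 + 10s + 25).
The quadratic factor is (s + 5)^2.
Eigenvalues: -5, -5, 1.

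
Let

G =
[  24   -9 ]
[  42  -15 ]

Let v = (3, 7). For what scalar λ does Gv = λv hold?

Compute Gv: G·(3, 7) = (9, 21).
Since Gv = λv, compare component 1: 9 = λ·3, so λ = 3.

3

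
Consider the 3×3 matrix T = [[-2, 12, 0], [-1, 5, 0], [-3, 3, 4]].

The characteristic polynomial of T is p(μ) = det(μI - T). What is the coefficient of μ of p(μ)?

14

p(μ) = μ^3 - 7μ^2 + 14μ - 8.
The coefficient of μ is 14.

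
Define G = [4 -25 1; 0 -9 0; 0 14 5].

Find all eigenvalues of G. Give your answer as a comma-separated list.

-9, 4, 5

Compute the characteristic polynomial p(t) = det(tI - G).
Cofactor expansion gives p(t) = t^3 - 61t + 180.
Since p(5) = 0, t = 5 is a root.
Dividing by (t - 5) leaves t^2 + 5t - 36.
The quadratic factors as (t + 9)·(t - 4).
Eigenvalues: -9, 4, 5.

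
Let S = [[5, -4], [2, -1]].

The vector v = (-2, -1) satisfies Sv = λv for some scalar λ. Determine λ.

Compute Sv: S·(-2, -1) = (-6, -3).
Since Sv = λv, compare component 1: -6 = λ·-2, so λ = 3.

3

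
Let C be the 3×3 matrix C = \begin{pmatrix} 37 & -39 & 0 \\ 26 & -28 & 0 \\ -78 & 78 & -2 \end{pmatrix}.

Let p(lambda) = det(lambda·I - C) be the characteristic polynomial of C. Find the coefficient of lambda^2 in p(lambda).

The coefficient of lambda^2 of det(lambda·I - C) is −trace(C).
trace(C) = (37) + (-28) + (-2) = 7, so the coefficient is -7.

-7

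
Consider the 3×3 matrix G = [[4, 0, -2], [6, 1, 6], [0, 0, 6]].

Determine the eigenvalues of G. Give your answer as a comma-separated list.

1, 4, 6

The characteristic polynomial is p(λ) = det(λI - G).
Expanding the 3×3 determinant: p(λ) = λ^3 - 11λ^2 + 34λ - 24.
Try λ = 4: p(4) = 0, so 4 is a root.
Factor out (λ - 4): p(λ) = (λ - 4)·(λ^2 - 7λ + 6).
The quadratic factors as (λ - 1)·(λ - 6).
Eigenvalues: 1, 4, 6.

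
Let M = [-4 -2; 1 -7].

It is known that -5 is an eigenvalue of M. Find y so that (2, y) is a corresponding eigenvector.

We need (M + 5I)v = 0.
M + 5I = [[1, -2], [1, -2]].
Row 1: (1)·2 + (-2)·y = 0
Row 2: (1)·2 + (-2)·y = 0
Solving gives y = 1.
Check: M·(2, 1) = (-10, -5) = -5·(2, 1).

1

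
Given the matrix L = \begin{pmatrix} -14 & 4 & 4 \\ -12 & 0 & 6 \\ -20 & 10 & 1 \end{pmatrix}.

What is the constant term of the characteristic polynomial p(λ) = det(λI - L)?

72

p(0) = det(0·I − L) = det(−L) = (−1)^3·det(L).
det(L) = -72, so p(0) = 72.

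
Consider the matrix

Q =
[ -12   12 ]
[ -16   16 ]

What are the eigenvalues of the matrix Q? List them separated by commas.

0, 4

det(Q - μI) = (-12 - μ)(16 - μ) - (12)·(-16) = μ^2 - 4μ.
This factors as μ·(μ - 4) = 0.
Eigenvalues: 0, 4.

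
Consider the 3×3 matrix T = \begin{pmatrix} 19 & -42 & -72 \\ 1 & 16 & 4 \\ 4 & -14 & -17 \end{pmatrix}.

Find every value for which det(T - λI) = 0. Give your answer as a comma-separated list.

Compute the characteristic polynomial p(t) = det(tI - T).
Expanding along the first row, p(t) = t^3 - 18t^2 + 95t - 126.
Try t = 2: p(2) = 0, so 2 is a root.
Dividing by (t - 2) leaves t^2 - 16t + 63.
The quadratic factors as (t - 7)·(t - 9).
Eigenvalues: 2, 7, 9.

2, 7, 9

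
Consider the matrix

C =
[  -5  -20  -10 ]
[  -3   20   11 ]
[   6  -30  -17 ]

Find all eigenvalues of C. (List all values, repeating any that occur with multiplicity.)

The characteristic polynomial is p(t) = det(tI - C).
Expanding along the first row, p(t) = t^3 + 2t^2 - 25t - 50.
Rational-root test: t = -2 gives p(-2) = 0.
Dividing by (t + 2) leaves t^2 - 25.
The quadratic factors as (t + 5)·(t - 5).
Eigenvalues: -5, -2, 5.

-5, -2, 5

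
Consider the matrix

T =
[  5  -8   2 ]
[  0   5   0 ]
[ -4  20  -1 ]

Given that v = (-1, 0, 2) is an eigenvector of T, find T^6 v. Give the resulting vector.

(-1, 0, 2)

First find the eigenvalue: Tv = (-1, 0, 2) = 1·(-1, 0, 2), so λ = 1.
Then T^6 v = λ^6·v = 1^6·(-1, 0, 2) = 1·(-1, 0, 2) = (-1, 0, 2).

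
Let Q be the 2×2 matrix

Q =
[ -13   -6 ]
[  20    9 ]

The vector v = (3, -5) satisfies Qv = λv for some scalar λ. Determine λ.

-3

Compute Qv: Q·(3, -5) = (-9, 15).
Since Qv = λv, compare component 1: -9 = λ·3, so λ = -3.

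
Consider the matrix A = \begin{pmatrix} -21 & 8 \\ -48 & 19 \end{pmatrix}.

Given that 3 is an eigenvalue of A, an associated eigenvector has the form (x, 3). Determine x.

1

We need (A - 3I)v = 0.
A - 3I = [[-24, 8], [-48, 16]].
Row 1: (-24)·x + (8)·3 = 0
Row 2: (-48)·x + (16)·3 = 0
Solving gives x = 1.
Check: A·(1, 3) = (3, 9) = 3·(1, 3).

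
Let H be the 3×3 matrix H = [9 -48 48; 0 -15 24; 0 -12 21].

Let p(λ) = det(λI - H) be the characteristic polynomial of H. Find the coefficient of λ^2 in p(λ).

The coefficient of λ^2 of det(λI - H) is −trace(H).
trace(H) = (9) + (-15) + (21) = 15, so the coefficient is -15.

-15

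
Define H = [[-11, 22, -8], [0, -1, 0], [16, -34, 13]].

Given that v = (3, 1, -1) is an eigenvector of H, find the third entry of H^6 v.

-1

First find the eigenvalue: Hv = (-3, -1, 1) = -1·(3, 1, -1), so λ = -1.
Then H^6 v = λ^6·v = (-1)^6·(3, 1, -1) = 1·(3, 1, -1) = (3, 1, -1).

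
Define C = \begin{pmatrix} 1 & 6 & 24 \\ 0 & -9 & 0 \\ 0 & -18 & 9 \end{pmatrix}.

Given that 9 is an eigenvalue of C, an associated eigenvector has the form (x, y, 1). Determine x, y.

3, 0

We need (C - 9I)v = 0.
C - 9I = [[-8, 6, 24], [0, -18, 0], [0, -18, 0]].
Row 1: (-8)·x + (6)·y + (24)·1 = 0
Row 2: (0)·x + (-18)·y + (0)·1 = 0
Row 3: (0)·x + (-18)·y + (0)·1 = 0
Solving gives x = 3, y = 0.
Check: C·(3, 0, 1) = (27, 0, 9) = 9·(3, 0, 1).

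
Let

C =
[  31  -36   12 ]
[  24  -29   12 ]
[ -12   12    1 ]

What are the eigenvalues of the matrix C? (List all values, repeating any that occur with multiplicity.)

-5, 1, 7

Compute the characteristic polynomial p(λ) = det(λI - C).
Expanding the 3×3 determinant: p(λ) = λ^3 - 3λ^2 - 33λ + 35.
Since p(-5) = 0, λ = -5 is a root.
Dividing by (λ + 5) leaves λ^2 - 8λ + 7.
The quadratic factors as (λ - 1)·(λ - 7).
Eigenvalues: -5, 1, 7.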